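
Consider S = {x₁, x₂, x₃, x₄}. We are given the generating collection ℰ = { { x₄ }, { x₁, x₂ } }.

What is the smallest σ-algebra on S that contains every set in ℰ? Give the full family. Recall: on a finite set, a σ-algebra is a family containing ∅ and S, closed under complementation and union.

Answer: σ(ℰ) = { {  }, { x₃ }, { x₄ }, { x₁, x₂ }, { x₃, x₄ }, { x₁, x₂, x₃ }, { x₁, x₂, x₄ }, S }

Check:
Initial family (4 sets): { {  }, { x₄ }, { x₁, x₂ }, S }.
Iteration 1: +3 →
  { x₃, x₄ }  = ᶜ of { x₁, x₂ }
  { x₁, x₂, x₃ }  = ᶜ of { x₄ }
  { x₁, x₂, x₄ }  = { x₁, x₂ } ∪ { x₄ }
  — 7 sets.
Iteration 2 adds 1:
  { x₃ }  = ᶜ of { x₁, x₂, x₄ }
  — 8 sets.
Iteration 3: already closed under ᶜ and ∪.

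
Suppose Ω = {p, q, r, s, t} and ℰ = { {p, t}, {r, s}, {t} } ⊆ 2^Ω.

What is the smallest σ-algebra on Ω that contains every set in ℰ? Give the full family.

σ(ℰ) = { ∅, {p}, {q}, {t}, {p, q}, {p, t}, {q, t}, {r, s}, {p, q, t}, {p, r, s}, {q, r, s}, {r, s, t}, {p, q, r, s}, {p, r, s, t}, {q, r, s, t}, Ω }

Derivation:
Start: ℰ ∪ {∅, Ω} = { ∅, {t}, {p, t}, {r, s}, Ω }.
Round 1 adds 5:
  {p, q, t}  = complement {r, s}
  {q, r, s}  = complement {p, t}
  {r, s, t}  = {r, s} ∪ {t}
  {p, q, r, s}  = complement {t}
  {p, r, s, t}  = {r, s} ∪ {p, t}
Round 2 adds 3:
  {q}  = complement {p, r, s, t}
  {p, q}  = complement {r, s, t}
  {q, r, s, t}  = {r, s, t} ∪ {q, r, s}
Round 3: 2 new —
  {p}  = complement {q, r, s, t}
  {q, t}  = {q} ∪ {t}
Round 4. New:
  {p, r, s}  = complement {q, t}
Round 5: already closed under ᶜ and ∪.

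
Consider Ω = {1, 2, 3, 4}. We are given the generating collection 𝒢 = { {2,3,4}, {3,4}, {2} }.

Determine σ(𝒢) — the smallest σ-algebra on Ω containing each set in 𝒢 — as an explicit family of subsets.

σ(𝒢) = { {}, {1}, {2}, {1,2}, {3,4}, {1,3,4}, {2,3,4}, Ω }

Derivation:
Start: 𝒢 ∪ {∅, Ω} = { {}, {2}, {3,4}, {2,3,4}, Ω }.
Iteration 1: +3 →
  {1}  = complement {2,3,4}
  {1,2}  = complement {3,4}
  {1,3,4}  = complement {2}
  [8 total]
Iteration 2: no new sets; the family is a σ-algebra.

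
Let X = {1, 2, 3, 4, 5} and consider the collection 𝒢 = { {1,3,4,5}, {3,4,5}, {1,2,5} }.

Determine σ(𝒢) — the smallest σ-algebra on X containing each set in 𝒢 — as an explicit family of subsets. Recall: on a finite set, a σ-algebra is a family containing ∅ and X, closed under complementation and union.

Seed the family with 𝒢 together with ∅ and X: { {}, {1,2,5}, {3,4,5}, {1,3,4,5}, X }.
Step 1 adds 3:
  {2}  = complement {1,3,4,5}
  {1,2}  = complement {3,4,5}
  {3,4}  = complement {1,2,5}
  [8 total]
Step 2: 3 new —
  {2,3,4}  = {3,4} ∪ {2}
  {1,2,3,4}  = {3,4} ∪ {1,2}
  {2,3,4,5}  = {3,4,5} ∪ {2}
  [11 total]
Step 3: +3 →
  {1}  = complement {2,3,4,5}
  {5}  = complement {1,2,3,4}
  {1,5}  = complement {2,3,4}
  [14 total]
Step 4. New:
  {2,5}  = {2} ∪ {5}
  {1,3,4}  = {3,4} ∪ {1}
  [16 total]
Step 5: no new sets; the family is a σ-algebra.

Hence σ(𝒢) has 16 members: { {}, {1}, {2}, {5}, {1,2}, {1,5}, {2,5}, {3,4}, {1,2,5}, {1,3,4}, {2,3,4}, {3,4,5}, {1,2,3,4}, {1,3,4,5}, {2,3,4,5}, X }.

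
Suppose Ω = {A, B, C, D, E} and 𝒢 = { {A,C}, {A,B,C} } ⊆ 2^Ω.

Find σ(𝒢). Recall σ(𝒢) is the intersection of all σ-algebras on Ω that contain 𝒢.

Answer: σ(𝒢) = { {}, {B}, {A,C}, {D,E}, {A,B,C}, {B,D,E}, {A,C,D,E}, Ω }

Derivation:
Seed the family with 𝒢 together with ∅ and Ω: { {}, {A,C}, {A,B,C}, Ω }.
Pass 1. New:
  {D,E}  = complement {A,B,C}
  {B,D,E}  = complement {A,C}
  — 6 sets.
Pass 2 (1 new):
  {A,C,D,E}  = {D,E} ∪ {A,C}
  — 7 sets.
Pass 3 adds 1:
  {B}  = complement {A,C,D,E}
  — 8 sets.
Pass 4: already closed under ᶜ and ∪.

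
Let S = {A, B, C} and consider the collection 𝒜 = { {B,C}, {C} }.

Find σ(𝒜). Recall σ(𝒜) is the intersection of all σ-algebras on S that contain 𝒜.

σ(𝒜) (8 sets): { {}, {A}, {B}, {C}, {A,B}, {A,C}, {B,C}, S }

Check:
Take S₀ = 𝒜 ∪ {∅, S} = { {}, {C}, {B,C}, S }.
Round 1 (2 new):
  {A}  = complement {B,C}
  {A,B}  = complement {C}
  (now 6)
Round 2 adds 1:
  {A,C}  = {C} ∪ {A}
  (now 7)
Round 3 (1 new):
  {B}  = complement {A,C}
  (now 8)
Round 4: stable.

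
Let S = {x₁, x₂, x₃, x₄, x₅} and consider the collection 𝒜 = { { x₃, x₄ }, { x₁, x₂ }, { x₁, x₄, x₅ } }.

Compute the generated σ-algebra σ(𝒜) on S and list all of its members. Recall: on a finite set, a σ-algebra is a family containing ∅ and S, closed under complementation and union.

Start: 𝒜 ∪ {∅, S} = { ∅, { x₁, x₂ }, { x₃, x₄ }, { x₁, x₄, x₅ }, S }.
Step 1 adds 6:
  { x₂, x₃ }  = ᶜ of { x₁, x₄, x₅ }
  { x₁, x₂, x₅ }  = ᶜ of { x₃, x₄ }
  { x₃, x₄, x₅ }  = ᶜ of { x₁, x₂ }
  { x₁, x₂, x₃, x₄ }  = { x₃, x₄ } ∪ { x₁, x₂ }
  { x₁, x₂, x₄, x₅ }  = { x₁, x₄, x₅ } ∪ { x₁, x₂ }
  { x₁, x₃, x₄, x₅ }  = { x₁, x₄, x₅ } ∪ { x₃, x₄ }
  [11 total]
Step 2 adds 7:
  { x₂ }  = ᶜ of { x₁, x₃, x₄, x₅ }
  { x₃ }  = ᶜ of { x₁, x₂, x₄, x₅ }
  { x₅ }  = ᶜ of { x₁, x₂, x₃, x₄ }
  { x₁, x₂, x₃ }  = { x₁, x₂ } ∪ { x₂, x₃ }
  { x₂, x₃, x₄ }  = { x₃, x₄ } ∪ { x₂, x₃ }
  { x₁, x₂, x₃, x₅ }  = { x₁, x₂, x₅ } ∪ { x₂, x₃ }
  { x₂, x₃, x₄, x₅ }  = { x₃, x₄, x₅ } ∪ { x₂, x₃ }
  [18 total]
Step 3 adds 7:
  { x₁ }  = ᶜ of { x₂, x₃, x₄, x₅ }
  { x₄ }  = ᶜ of { x₁, x₂, x₃, x₅ }
  { x₁, x₅ }  = ᶜ of { x₂, x₃, x₄ }
  { x₂, x₅ }  = { x₂ } ∪ { x₅ }
  { x₃, x₅ }  = { x₃ } ∪ { x₅ }
  { x₄, x₅ }  = ᶜ of { x₁, x₂, x₃ }
  { x₂, x₃, x₅ }  = { x₂, x₃ } ∪ { x₅ }
  [25 total]
Step 4: +7 →
  { x₁, x₃ }  = { x₃ } ∪ { x₁ }
  { x₁, x₄ }  = ᶜ of { x₂, x₃, x₅ }
  { x₂, x₄ }  = { x₂ } ∪ { x₄ }
  { x₁, x₂, x₄ }  = ᶜ of { x₃, x₅ }
  { x₁, x₃, x₄ }  = ᶜ of { x₂, x₅ }
  { x₁, x₃, x₅ }  = { x₃ } ∪ { x₁, x₅ }
  { x₂, x₄, x₅ }  = { x₂, x₅ } ∪ { x₄, x₅ }
  [32 total]
Step 5: already closed under ᶜ and ∪.

Therefore σ(𝒜) = { ∅, { x₁ }, { x₂ }, { x₃ }, { x₄ }, { x₅ }, { x₁, x₂ }, { x₁, x₃ }, { x₁, x₄ }, { x₁, x₅ }, { x₂, x₃ }, { x₂, x₄ }, { x₂, x₅ }, { x₃, x₄ }, { x₃, x₅ }, { x₄, x₅ }, { x₁, x₂, x₃ }, { x₁, x₂, x₄ }, { x₁, x₂, x₅ }, { x₁, x₃, x₄ }, { x₁, x₃, x₅ }, { x₁, x₄, x₅ }, { x₂, x₃, x₄ }, { x₂, x₃, x₅ }, { x₂, x₄, x₅ }, { x₃, x₄, x₅ }, { x₁, x₂, x₃, x₄ }, { x₁, x₂, x₃, x₅ }, { x₁, x₂, x₄, x₅ }, { x₁, x₃, x₄, x₅ }, { x₂, x₃, x₄, x₅ }, S } (|σ(𝒜)| = 32).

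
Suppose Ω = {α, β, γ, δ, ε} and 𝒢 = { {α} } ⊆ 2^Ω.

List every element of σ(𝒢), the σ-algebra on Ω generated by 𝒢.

Take S₀ = 𝒢 ∪ {∅, Ω} = { ∅, {α}, Ω }.
Round 1 adds 1:
  {β, γ, δ, ε}  = Ω∖{α}
  [4 total]
Round 2: already closed under ᶜ and ∪.

σ(𝒢) = { ∅, {α}, {β, γ, δ, ε}, Ω }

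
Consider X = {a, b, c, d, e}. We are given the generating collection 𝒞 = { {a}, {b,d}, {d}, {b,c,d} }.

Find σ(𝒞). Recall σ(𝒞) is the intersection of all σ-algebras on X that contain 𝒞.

|σ(𝒞)| = 32.  σ(𝒞) = { ∅, {a}, {b}, {c}, {d}, {e}, {a,b}, {a,c}, {a,d}, {a,e}, {b,c}, {b,d}, {b,e}, {c,d}, {c,e}, {d,e}, {a,b,c}, {a,b,d}, {a,b,e}, {a,c,d}, {a,c,e}, {a,d,e}, {b,c,d}, {b,c,e}, {b,d,e}, {c,d,e}, {a,b,c,d}, {a,b,c,e}, {a,b,d,e}, {a,c,d,e}, {b,c,d,e}, X }

Check:
Start: 𝒞 ∪ {∅, X} = { ∅, {a}, {d}, {b,d}, {b,c,d}, X }.
Iteration 1 adds 7:
  {a,d}  = {d} ∪ {a}
  {a,e}  = X∖{b,c,d}
  {a,b,d}  = {b,d} ∪ {a}
  {a,c,e}  = X∖{b,d}
  {a,b,c,d}  = {b,c,d} ∪ {a}
  {a,b,c,e}  = X∖{d}
  {b,c,d,e}  = X∖{a}
  (now 13)
Iteration 2 (6 new):
  {e}  = X∖{a,b,c,d}
  {c,e}  = X∖{a,b,d}
  {a,d,e}  = {a,d} ∪ {a,e}
  {b,c,e}  = X∖{a,d}
  {a,b,d,e}  = {a,b,d} ∪ {a,e}
  {a,c,d,e}  = {a,c,e} ∪ {a,d}
  (now 19)
Iteration 3. New:
  {b}  = X∖{a,c,d,e}
  {c}  = X∖{a,b,d,e}
  {b,c}  = X∖{a,d,e}
  {d,e}  = {e} ∪ {d}
  {b,d,e}  = {b,d} ∪ {e}
  {c,d,e}  = {c,e} ∪ {d}
  (now 25)
Iteration 4 (7 new):
  {a,b}  = X∖{c,d,e}
  {a,c}  = X∖{b,d,e}
  {b,e}  = {b} ∪ {e}
  {c,d}  = {c} ∪ {d}
  {a,b,c}  = X∖{d,e}
  {a,b,e}  = {b} ∪ {a,e}
  {a,c,d}  = {c} ∪ {a,d}
  (now 32)
Iteration 5: no new sets; the family is a σ-algebra.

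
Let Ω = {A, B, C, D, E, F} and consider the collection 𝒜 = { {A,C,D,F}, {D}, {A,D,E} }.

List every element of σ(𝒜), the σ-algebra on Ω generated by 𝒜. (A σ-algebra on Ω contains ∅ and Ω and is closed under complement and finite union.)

Start: 𝒜 ∪ {∅, Ω} = { ∅, {D}, {A,D,E}, {A,C,D,F}, Ω }.
Pass 1: +4 →
  {B,E}  = ᶜ of {A,C,D,F}
  {B,C,F}  = ᶜ of {A,D,E}
  {A,B,C,E,F}  = ᶜ of {D}
  {A,C,D,E,F}  = {A,D,E} ∪ {A,C,D,F}
  — 9 sets.
Pass 2 (6 new):
  {B}  = ᶜ of {A,C,D,E,F}
  {B,D,E}  = {B,E} ∪ {D}
  {A,B,D,E}  = {A,D,E} ∪ {B,E}
  {B,C,D,F}  = {B,C,F} ∪ {D}
  {B,C,E,F}  = {B,E} ∪ {B,C,F}
  {A,B,C,D,F}  = {B,C,F} ∪ {A,C,D,F}
  — 15 sets.
Pass 3 (7 new):
  {E}  = ᶜ of {A,B,C,D,F}
  {A,D}  = ᶜ of {B,C,E,F}
  {A,E}  = ᶜ of {B,C,D,F}
  {B,D}  = {D} ∪ {B}
  {C,F}  = ᶜ of {A,B,D,E}
  {A,C,F}  = ᶜ of {B,D,E}
  {B,C,D,E,F}  = {B,E} ∪ {B,C,D,F}
  — 22 sets.
Pass 4: +8 →
  {A}  = ᶜ of {B,C,D,E,F}
  {D,E}  = {E} ∪ {D}
  {A,B,D}  = {B} ∪ {A,D}
  {A,B,E}  = {B,E} ∪ {A,E}
  {C,D,F}  = {C,F} ∪ {D}
  {C,E,F}  = {E} ∪ {C,F}
  {A,B,C,F}  = {A,C,F} ∪ {B}
  {A,C,E,F}  = ᶜ of {B,D}
  — 30 sets.
Pass 5: 2 new —
  {A,B}  = {A} ∪ {B}
  {C,D,E,F}  = {E} ∪ {C,D,F}
  — 32 sets.
Pass 6: stable.

σ(𝒜) = { ∅, {A}, {B}, {D}, {E}, {A,B}, {A,D}, {A,E}, {B,D}, {B,E}, {C,F}, {D,E}, {A,B,D}, {A,B,E}, {A,C,F}, {A,D,E}, {B,C,F}, {B,D,E}, {C,D,F}, {C,E,F}, {A,B,C,F}, {A,B,D,E}, {A,C,D,F}, {A,C,E,F}, {B,C,D,F}, {B,C,E,F}, {C,D,E,F}, {A,B,C,D,F}, {A,B,C,E,F}, {A,C,D,E,F}, {B,C,D,E,F}, Ω }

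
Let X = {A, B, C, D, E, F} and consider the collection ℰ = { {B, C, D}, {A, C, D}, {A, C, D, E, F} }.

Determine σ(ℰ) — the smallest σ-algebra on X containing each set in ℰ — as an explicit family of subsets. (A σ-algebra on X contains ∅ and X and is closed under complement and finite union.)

Answer: σ(ℰ) = { {}, {A}, {B}, {A, B}, {C, D}, {E, F}, {A, C, D}, {A, E, F}, {B, C, D}, {B, E, F}, {A, B, C, D}, {A, B, E, F}, {C, D, E, F}, {A, C, D, E, F}, {B, C, D, E, F}, X }

Derivation:
Take S₀ = ℰ ∪ {∅, X} = { {}, {A, C, D}, {B, C, D}, {A, C, D, E, F}, X }.
Step 1: +4 →
  {B}  = complement {A, C, D, E, F}
  {A, E, F}  = complement {B, C, D}
  {B, E, F}  = complement {A, C, D}
  {A, B, C, D}  = {A, C, D} ∪ {B, C, D}
  |family| = 9
Step 2 adds 3:
  {E, F}  = complement {A, B, C, D}
  {A, B, E, F}  = {B} ∪ {A, E, F}
  {B, C, D, E, F}  = {B, C, D} ∪ {B, E, F}
  |family| = 12
Step 3 adds 2:
  {A}  = complement {B, C, D, E, F}
  {C, D}  = complement {A, B, E, F}
  |family| = 14
Step 4: 2 new —
  {A, B}  = {B} ∪ {A}
  {C, D, E, F}  = {C, D} ∪ {E, F}
  |family| = 16
Step 5 adds nothing — fixpoint reached.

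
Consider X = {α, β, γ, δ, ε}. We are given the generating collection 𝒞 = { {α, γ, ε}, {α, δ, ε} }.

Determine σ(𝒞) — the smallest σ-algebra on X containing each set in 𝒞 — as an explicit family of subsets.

Take S₀ = 𝒞 ∪ {∅, X} = { {}, {α, γ, ε}, {α, δ, ε}, X }.
Step 1 (3 new):
  {β, γ}  = complement {α, δ, ε}
  {β, δ}  = complement {α, γ, ε}
  {α, γ, δ, ε}  = {α, γ, ε} ∪ {α, δ, ε}
  — 7 sets.
Step 2 (4 new):
  {β}  = complement {α, γ, δ, ε}
  {β, γ, δ}  = {β, γ} ∪ {β, δ}
  {α, β, γ, ε}  = {β, γ} ∪ {α, γ, ε}
  {α, β, δ, ε}  = {α, δ, ε} ∪ {β, δ}
  — 11 sets.
Step 3. New:
  {γ}  = complement {α, β, δ, ε}
  {δ}  = complement {α, β, γ, ε}
  {α, ε}  = complement {β, γ, δ}
  — 14 sets.
Step 4: +2 →
  {γ, δ}  = {γ} ∪ {δ}
  {α, β, ε}  = {α, ε} ∪ {β}
  — 16 sets.
Step 5: closed — nothing new.

Hence σ(𝒞) has 16 members: { {}, {β}, {γ}, {δ}, {α, ε}, {β, γ}, {β, δ}, {γ, δ}, {α, β, ε}, {α, γ, ε}, {α, δ, ε}, {β, γ, δ}, {α, β, γ, ε}, {α, β, δ, ε}, {α, γ, δ, ε}, X }.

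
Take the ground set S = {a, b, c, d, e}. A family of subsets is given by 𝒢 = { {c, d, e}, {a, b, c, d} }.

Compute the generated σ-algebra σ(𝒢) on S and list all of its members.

Take S₀ = 𝒢 ∪ {∅, S} = { {}, {c, d, e}, {a, b, c, d}, S }.
Pass 1 adds 2:
  {e}  = {a, b, c, d}ᶜ
  {a, b}  = {c, d, e}ᶜ
  (now 6)
Pass 2 (1 new):
  {a, b, e}  = {a, b} ∪ {e}
  (now 7)
Pass 3: +1 →
  {c, d}  = {a, b, e}ᶜ
  (now 8)
Pass 4: closed — nothing new.

Hence σ(𝒢) has 8 members: { {}, {e}, {a, b}, {c, d}, {a, b, e}, {c, d, e}, {a, b, c, d}, S }.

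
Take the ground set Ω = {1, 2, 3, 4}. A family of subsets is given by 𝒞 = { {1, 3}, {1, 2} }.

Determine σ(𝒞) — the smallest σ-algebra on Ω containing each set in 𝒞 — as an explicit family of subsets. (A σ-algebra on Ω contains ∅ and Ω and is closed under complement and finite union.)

Start: 𝒞 ∪ {∅, Ω} = { {}, {1, 2}, {1, 3}, Ω }.
Step 1: 3 new —
  {2, 4}  = Ω∖{1, 3}
  {3, 4}  = Ω∖{1, 2}
  {1, 2, 3}  = {1, 2} ∪ {1, 3}
Step 2: +4 →
  {4}  = Ω∖{1, 2, 3}
  {1, 2, 4}  = {1, 2} ∪ {2, 4}
  {1, 3, 4}  = {3, 4} ∪ {1, 3}
  {2, 3, 4}  = {3, 4} ∪ {2, 4}
Step 3 adds 3:
  {1}  = Ω∖{2, 3, 4}
  {2}  = Ω∖{1, 3, 4}
  {3}  = Ω∖{1, 2, 4}
Step 4: 2 new —
  {1, 4}  = {4} ∪ {1}
  {2, 3}  = {3} ∪ {2}
Step 5 adds nothing — fixpoint reached.

σ(𝒞) = { {}, {1}, {2}, {3}, {4}, {1, 2}, {1, 3}, {1, 4}, {2, 3}, {2, 4}, {3, 4}, {1, 2, 3}, {1, 2, 4}, {1, 3, 4}, {2, 3, 4}, Ω }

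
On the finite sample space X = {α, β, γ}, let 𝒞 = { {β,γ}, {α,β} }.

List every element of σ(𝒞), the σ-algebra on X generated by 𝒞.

Initial family (4 sets): { {}, {α,β}, {β,γ}, X }.
Step 1: 2 new —
  {α}  = X∖{β,γ}
  {γ}  = X∖{α,β}
  — 6 sets.
Step 2 adds 1:
  {α,γ}  = {γ} ∪ {α}
  — 7 sets.
Step 3 (1 new):
  {β}  = X∖{α,γ}
  — 8 sets.
Step 4: already closed under ᶜ and ∪.

Therefore σ(𝒞) = { {}, {α}, {β}, {γ}, {α,β}, {α,γ}, {β,γ}, X } (|σ(𝒞)| = 8).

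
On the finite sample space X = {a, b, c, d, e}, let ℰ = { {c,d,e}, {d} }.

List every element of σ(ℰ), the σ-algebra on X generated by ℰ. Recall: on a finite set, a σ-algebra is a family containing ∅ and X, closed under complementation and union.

|σ(ℰ)| = 8.  σ(ℰ) = { {}, {d}, {a,b}, {c,e}, {a,b,d}, {c,d,e}, {a,b,c,e}, X }

Check:
Take S₀ = ℰ ∪ {∅, X} = { {}, {d}, {c,d,e}, X }.
Step 1: 2 new —
  {a,b}  = ᶜ of {c,d,e}
  {a,b,c,e}  = ᶜ of {d}
  (now 6)
Step 2: 1 new —
  {a,b,d}  = {a,b} ∪ {d}
  (now 7)
Step 3 (1 new):
  {c,e}  = ᶜ of {a,b,d}
  (now 8)
After Step 4 the family is unchanged; done.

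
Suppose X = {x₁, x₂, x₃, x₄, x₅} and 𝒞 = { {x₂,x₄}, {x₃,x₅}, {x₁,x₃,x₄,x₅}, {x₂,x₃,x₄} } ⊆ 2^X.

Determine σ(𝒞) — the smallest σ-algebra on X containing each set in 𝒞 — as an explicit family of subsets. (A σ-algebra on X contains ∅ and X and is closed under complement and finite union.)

σ(𝒞) = { ∅, {x₁}, {x₂}, {x₃}, {x₄}, {x₅}, {x₁,x₂}, {x₁,x₃}, {x₁,x₄}, {x₁,x₅}, {x₂,x₃}, {x₂,x₄}, {x₂,x₅}, {x₃,x₄}, {x₃,x₅}, {x₄,x₅}, {x₁,x₂,x₃}, {x₁,x₂,x₄}, {x₁,x₂,x₅}, {x₁,x₃,x₄}, {x₁,x₃,x₅}, {x₁,x₄,x₅}, {x₂,x₃,x₄}, {x₂,x₃,x₅}, {x₂,x₄,x₅}, {x₃,x₄,x₅}, {x₁,x₂,x₃,x₄}, {x₁,x₂,x₃,x₅}, {x₁,x₂,x₄,x₅}, {x₁,x₃,x₄,x₅}, {x₂,x₃,x₄,x₅}, X }

Check:
Initial family (6 sets): { ∅, {x₂,x₄}, {x₃,x₅}, {x₂,x₃,x₄}, {x₁,x₃,x₄,x₅}, X }.
Round 1: +5 →
  {x₂}  = X∖{x₁,x₃,x₄,x₅}
  {x₁,x₅}  = X∖{x₂,x₃,x₄}
  {x₁,x₂,x₄}  = X∖{x₃,x₅}
  {x₁,x₃,x₅}  = X∖{x₂,x₄}
  {x₂,x₃,x₄,x₅}  = {x₂,x₃,x₄} ∪ {x₃,x₅}
  |family| = 11
Round 2: +6 →
  {x₁}  = X∖{x₂,x₃,x₄,x₅}
  {x₁,x₂,x₅}  = {x₂} ∪ {x₁,x₅}
  {x₂,x₃,x₅}  = {x₂} ∪ {x₃,x₅}
  {x₁,x₂,x₃,x₄}  = {x₂,x₃,x₄} ∪ {x₁,x₂,x₄}
  {x₁,x₂,x₃,x₅}  = {x₁,x₃,x₅} ∪ {x₂}
  {x₁,x₂,x₄,x₅}  = {x₁,x₂,x₄} ∪ {x₁,x₅}
  |family| = 17
Round 3: 6 new —
  {x₃}  = X∖{x₁,x₂,x₄,x₅}
  {x₄}  = X∖{x₁,x₂,x₃,x₅}
  {x₅}  = X∖{x₁,x₂,x₃,x₄}
  {x₁,x₂}  = {x₂} ∪ {x₁}
  {x₁,x₄}  = X∖{x₂,x₃,x₅}
  {x₃,x₄}  = X∖{x₁,x₂,x₅}
  |family| = 23
Round 4 adds 9:
  {x₁,x₃}  = {x₃} ∪ {x₁}
  {x₂,x₃}  = {x₂} ∪ {x₃}
  {x₂,x₅}  = {x₂} ∪ {x₅}
  {x₄,x₅}  = {x₅} ∪ {x₄}
  {x₁,x₂,x₃}  = {x₁,x₂} ∪ {x₃}
  {x₁,x₃,x₄}  = {x₃,x₄} ∪ {x₁,x₄}
  {x₁,x₄,x₅}  = {x₅} ∪ {x₁,x₄}
  {x₂,x₄,x₅}  = {x₅} ∪ {x₂,x₄}
  {x₃,x₄,x₅}  = X∖{x₁,x₂}
  |family| = 32
Round 5 adds nothing — fixpoint reached.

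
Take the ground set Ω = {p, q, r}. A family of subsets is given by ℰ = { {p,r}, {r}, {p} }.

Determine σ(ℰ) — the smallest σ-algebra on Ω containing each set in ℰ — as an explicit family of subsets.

Initial family (5 sets): { {}, {p}, {r}, {p,r}, Ω }.
Pass 1: +3 →
  {q}  = complement {p,r}
  {p,q}  = complement {r}
  {q,r}  = complement {p}
  |family| = 8
Pass 2: no new sets; the family is a σ-algebra.

σ(ℰ) = { {}, {p}, {q}, {r}, {p,q}, {p,r}, {q,r}, Ω }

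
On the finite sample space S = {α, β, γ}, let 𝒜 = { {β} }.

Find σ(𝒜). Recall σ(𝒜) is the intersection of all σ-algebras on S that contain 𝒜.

Take S₀ = 𝒜 ∪ {∅, S} = { {}, {β}, S }.
Iteration 1 adds 1:
  {α,γ}  = S∖{β}
  — 4 sets.
Iteration 2: already closed under ᶜ and ∪.

|σ(𝒜)| = 4.  σ(𝒜) = { {}, {β}, {α,γ}, S }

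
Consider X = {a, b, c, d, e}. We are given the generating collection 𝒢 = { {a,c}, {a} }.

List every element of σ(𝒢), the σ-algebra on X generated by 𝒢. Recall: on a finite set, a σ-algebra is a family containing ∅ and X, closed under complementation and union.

|σ(𝒢)| = 8.  σ(𝒢) = { ∅, {a}, {c}, {a,c}, {b,d,e}, {a,b,d,e}, {b,c,d,e}, X }

Derivation:
Begin from { ∅, {a}, {a,c}, X } (that is, 𝒢 plus ∅ and X).
Step 1. New:
  {b,d,e}  = complement {a,c}
  {b,c,d,e}  = complement {a}
Step 2 adds 1:
  {a,b,d,e}  = {b,d,e} ∪ {a}
Step 3. New:
  {c}  = complement {a,b,d,e}
Step 4: no new sets; the family is a σ-algebra.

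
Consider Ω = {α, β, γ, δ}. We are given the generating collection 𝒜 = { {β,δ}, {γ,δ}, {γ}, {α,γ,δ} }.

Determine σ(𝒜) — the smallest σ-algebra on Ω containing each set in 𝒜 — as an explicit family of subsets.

Seed the family with 𝒜 together with ∅ and Ω: { {}, {γ}, {β,δ}, {γ,δ}, {α,γ,δ}, Ω }.
Step 1. New:
  {β}  = complement {α,γ,δ}
  {α,β}  = complement {γ,δ}
  {α,γ}  = complement {β,δ}
  {α,β,δ}  = complement {γ}
  {β,γ,δ}  = {γ} ∪ {β,δ}
  [11 total]
Step 2. New:
  {α}  = complement {β,γ,δ}
  {β,γ}  = {β} ∪ {γ}
  {α,β,γ}  = {α,β} ∪ {γ}
  [14 total]
Step 3 adds 2:
  {δ}  = complement {α,β,γ}
  {α,δ}  = complement {β,γ}
  [16 total]
Step 4: no new sets; the family is a σ-algebra.

Hence σ(𝒜) has 16 members: { {}, {α}, {β}, {γ}, {δ}, {α,β}, {α,γ}, {α,δ}, {β,γ}, {β,δ}, {γ,δ}, {α,β,γ}, {α,β,δ}, {α,γ,δ}, {β,γ,δ}, Ω }.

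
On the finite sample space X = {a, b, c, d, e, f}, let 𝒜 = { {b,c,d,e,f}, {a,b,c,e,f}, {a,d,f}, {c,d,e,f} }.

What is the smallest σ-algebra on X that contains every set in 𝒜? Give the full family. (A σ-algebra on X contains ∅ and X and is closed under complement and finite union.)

σ(𝒜) = { {}, {a}, {b}, {d}, {f}, {a,b}, {a,d}, {a,f}, {b,d}, {b,f}, {c,e}, {d,f}, {a,b,d}, {a,b,f}, {a,c,e}, {a,d,f}, {b,c,e}, {b,d,f}, {c,d,e}, {c,e,f}, {a,b,c,e}, {a,b,d,f}, {a,c,d,e}, {a,c,e,f}, {b,c,d,e}, {b,c,e,f}, {c,d,e,f}, {a,b,c,d,e}, {a,b,c,e,f}, {a,c,d,e,f}, {b,c,d,e,f}, X }

Working:
Initial family (6 sets): { {}, {a,d,f}, {c,d,e,f}, {a,b,c,e,f}, {b,c,d,e,f}, X }.
Step 1 adds 5:
  {a}  = complement {b,c,d,e,f}
  {d}  = complement {a,b,c,e,f}
  {a,b}  = complement {c,d,e,f}
  {b,c,e}  = complement {a,d,f}
  {a,c,d,e,f}  = {c,d,e,f} ∪ {a,d,f}
  — 11 sets.
Step 2: 6 new —
  {b}  = complement {a,c,d,e,f}
  {a,d}  = {a} ∪ {d}
  {a,b,d}  = {a,b} ∪ {d}
  {a,b,c,e}  = {a,b} ∪ {b,c,e}
  {a,b,d,f}  = {a,b} ∪ {a,d,f}
  {b,c,d,e}  = {b,c,e} ∪ {d}
  — 17 sets.
Step 3 adds 7:
  {a,f}  = complement {b,c,d,e}
  {b,d}  = {d} ∪ {b}
  {c,e}  = complement {a,b,d,f}
  {d,f}  = complement {a,b,c,e}
  {c,e,f}  = complement {a,b,d}
  {b,c,e,f}  = complement {a,d}
  {a,b,c,d,e}  = {b,c,e} ∪ {a,d}
  — 24 sets.
Step 4: 7 new —
  {f}  = complement {a,b,c,d,e}
  {a,b,f}  = {a,b} ∪ {a,f}
  {a,c,e}  = {a} ∪ {c,e}
  {b,d,f}  = {b} ∪ {d,f}
  {c,d,e}  = {d} ∪ {c,e}
  {a,c,d,e}  = {a,d} ∪ {c,e}
  {a,c,e,f}  = complement {b,d}
  — 31 sets.
Step 5: 1 new —
  {b,f}  = complement {a,c,d,e}
  — 32 sets.
Step 6 adds nothing — fixpoint reached.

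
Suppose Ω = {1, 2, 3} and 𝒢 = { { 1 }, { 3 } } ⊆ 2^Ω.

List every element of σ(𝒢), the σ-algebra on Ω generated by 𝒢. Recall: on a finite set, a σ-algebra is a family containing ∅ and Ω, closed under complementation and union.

σ(𝒢) (8 sets): { {}, { 1 }, { 2 }, { 3 }, { 1, 2 }, { 1, 3 }, { 2, 3 }, Ω }

Check:
Start: 𝒢 ∪ {∅, Ω} = { {}, { 1 }, { 3 }, Ω }.
Round 1 (3 new):
  { 1, 2 }  = Ω∖{ 3 }
  { 1, 3 }  = { 3 } ∪ { 1 }
  { 2, 3 }  = Ω∖{ 1 }
  |family| = 7
Round 2. New:
  { 2 }  = Ω∖{ 1, 3 }
  |family| = 8
After Round 3 the family is unchanged; done.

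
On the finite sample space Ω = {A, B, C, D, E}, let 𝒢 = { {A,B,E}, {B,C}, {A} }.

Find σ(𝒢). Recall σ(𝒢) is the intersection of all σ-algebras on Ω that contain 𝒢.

|σ(𝒢)| = 32.  σ(𝒢) = { ∅, {A}, {B}, {C}, {D}, {E}, {A,B}, {A,C}, {A,D}, {A,E}, {B,C}, {B,D}, {B,E}, {C,D}, {C,E}, {D,E}, {A,B,C}, {A,B,D}, {A,B,E}, {A,C,D}, {A,C,E}, {A,D,E}, {B,C,D}, {B,C,E}, {B,D,E}, {C,D,E}, {A,B,C,D}, {A,B,C,E}, {A,B,D,E}, {A,C,D,E}, {B,C,D,E}, Ω }

Working:
Seed the family with 𝒢 together with ∅ and Ω: { ∅, {A}, {B,C}, {A,B,E}, Ω }.
Pass 1 adds 5:
  {C,D}  = Ω∖{A,B,E}
  {A,B,C}  = {B,C} ∪ {A}
  {A,D,E}  = Ω∖{B,C}
  {A,B,C,E}  = {A,B,E} ∪ {B,C}
  {B,C,D,E}  = Ω∖{A}
  |family| = 10
Pass 2: +7 →
  {D}  = Ω∖{A,B,C,E}
  {D,E}  = Ω∖{A,B,C}
  {A,C,D}  = {C,D} ∪ {A}
  {B,C,D}  = {C,D} ∪ {B,C}
  {A,B,C,D}  = {C,D} ∪ {A,B,C}
  {A,B,D,E}  = {A,D,E} ∪ {A,B,E}
  {A,C,D,E}  = {A,D,E} ∪ {C,D}
  |family| = 17
Pass 3: 7 new —
  {B}  = Ω∖{A,C,D,E}
  {C}  = Ω∖{A,B,D,E}
  {E}  = Ω∖{A,B,C,D}
  {A,D}  = {D} ∪ {A}
  {A,E}  = Ω∖{B,C,D}
  {B,E}  = Ω∖{A,C,D}
  {C,D,E}  = {D,E} ∪ {C,D}
  |family| = 24
Pass 4: +8 →
  {A,B}  = Ω∖{C,D,E}
  {A,C}  = {C} ∪ {A}
  {B,D}  = {B} ∪ {D}
  {C,E}  = {E} ∪ {C}
  {A,B,D}  = {B} ∪ {A,D}
  {A,C,E}  = {C} ∪ {A,E}
  {B,C,E}  = Ω∖{A,D}
  {B,D,E}  = {B,E} ∪ {D,E}
  |family| = 32
After Pass 5 the family is unchanged; done.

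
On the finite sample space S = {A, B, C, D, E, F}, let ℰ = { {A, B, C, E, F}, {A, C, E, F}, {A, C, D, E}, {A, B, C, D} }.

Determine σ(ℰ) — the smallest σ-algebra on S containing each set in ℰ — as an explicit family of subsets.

Answer: σ(ℰ) = { ∅, {B}, {D}, {E}, {F}, {A, C}, {B, D}, {B, E}, {B, F}, {D, E}, {D, F}, {E, F}, {A, B, C}, {A, C, D}, {A, C, E}, {A, C, F}, {B, D, E}, {B, D, F}, {B, E, F}, {D, E, F}, {A, B, C, D}, {A, B, C, E}, {A, B, C, F}, {A, C, D, E}, {A, C, D, F}, {A, C, E, F}, {B, D, E, F}, {A, B, C, D, E}, {A, B, C, D, F}, {A, B, C, E, F}, {A, C, D, E, F}, S }

Derivation:
Start: ℰ ∪ {∅, S} = { ∅, {A, B, C, D}, {A, C, D, E}, {A, C, E, F}, {A, B, C, E, F}, S }.
Pass 1: +6 →
  {D}  = {A, B, C, E, F}ᶜ
  {B, D}  = {A, C, E, F}ᶜ
  {B, F}  = {A, C, D, E}ᶜ
  {E, F}  = {A, B, C, D}ᶜ
  {A, B, C, D, E}  = {A, C, D, E} ∪ {A, B, C, D}
  {A, C, D, E, F}  = {A, C, E, F} ∪ {A, C, D, E}
  — 12 sets.
Pass 2. New:
  {B}  = {A, C, D, E, F}ᶜ
  {F}  = {A, B, C, D, E}ᶜ
  {B, D, F}  = {B, F} ∪ {D}
  {B, E, F}  = {E, F} ∪ {B, F}
  {D, E, F}  = {E, F} ∪ {D}
  {B, D, E, F}  = {E, F} ∪ {B, D}
  {A, B, C, D, F}  = {B, F} ∪ {A, B, C, D}
  — 19 sets.
Pass 3: 6 new —
  {E}  = {A, B, C, D, F}ᶜ
  {A, C}  = {B, D, E, F}ᶜ
  {D, F}  = {F} ∪ {D}
  {A, B, C}  = {D, E, F}ᶜ
  {A, C, D}  = {B, E, F}ᶜ
  {A, C, E}  = {B, D, F}ᶜ
  — 25 sets.
Pass 4. New:
  {B, E}  = {B} ∪ {E}
  {D, E}  = {E} ∪ {D}
  {A, C, F}  = {F} ∪ {A, C}
  {B, D, E}  = {E} ∪ {B, D}
  {A, B, C, E}  = {D, F}ᶜ
  {A, B, C, F}  = {A, B, C} ∪ {B, F}
  {A, C, D, F}  = {F} ∪ {A, C, D}
  — 32 sets.
Pass 5: already closed under ᶜ and ∪.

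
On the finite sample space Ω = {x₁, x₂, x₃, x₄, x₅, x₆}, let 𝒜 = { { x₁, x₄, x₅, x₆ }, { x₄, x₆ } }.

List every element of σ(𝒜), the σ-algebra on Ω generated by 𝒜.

|σ(𝒜)| = 8.  σ(𝒜) = { ∅, { x₁, x₅ }, { x₂, x₃ }, { x₄, x₆ }, { x₁, x₂, x₃, x₅ }, { x₁, x₄, x₅, x₆ }, { x₂, x₃, x₄, x₆ }, Ω }

Derivation:
Initial family (4 sets): { ∅, { x₄, x₆ }, { x₁, x₄, x₅, x₆ }, Ω }.
Round 1. New:
  { x₂, x₃ }  = ᶜ of { x₁, x₄, x₅, x₆ }
  { x₁, x₂, x₃, x₅ }  = ᶜ of { x₄, x₆ }
  [6 total]
Round 2: +1 →
  { x₂, x₃, x₄, x₆ }  = { x₂, x₃ } ∪ { x₄, x₆ }
  [7 total]
Round 3. New:
  { x₁, x₅ }  = ᶜ of { x₂, x₃, x₄, x₆ }
  [8 total]
Round 4: no new sets; the family is a σ-algebra.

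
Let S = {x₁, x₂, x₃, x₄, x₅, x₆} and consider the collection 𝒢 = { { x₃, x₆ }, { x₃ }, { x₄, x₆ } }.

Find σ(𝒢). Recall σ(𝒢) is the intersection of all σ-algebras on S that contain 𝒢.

Initial family (5 sets): { ∅, { x₃ }, { x₃, x₆ }, { x₄, x₆ }, S }.
Iteration 1. New:
  { x₃, x₄, x₆ }  = { x₃ } ∪ { x₄, x₆ }
  { x₁, x₂, x₃, x₅ }  = S∖{ x₄, x₆ }
  { x₁, x₂, x₄, x₅ }  = S∖{ x₃, x₆ }
  { x₁, x₂, x₄, x₅, x₆ }  = S∖{ x₃ }
  |family| = 9
Iteration 2: +3 →
  { x₁, x₂, x₅ }  = S∖{ x₃, x₄, x₆ }
  { x₁, x₂, x₃, x₄, x₅ }  = { x₁, x₂, x₄, x₅ } ∪ { x₃ }
  { x₁, x₂, x₃, x₅, x₆ }  = { x₃, x₆ } ∪ { x₁, x₂, x₃, x₅ }
  |family| = 12
Iteration 3: +2 →
  { x₄ }  = S∖{ x₁, x₂, x₃, x₅, x₆ }
  { x₆ }  = S∖{ x₁, x₂, x₃, x₄, x₅ }
  |family| = 14
Iteration 4. New:
  { x₃, x₄ }  = { x₃ } ∪ { x₄ }
  { x₁, x₂, x₅, x₆ }  = { x₁, x₂, x₅ } ∪ { x₆ }
  |family| = 16
Iteration 5 adds nothing — fixpoint reached.

Therefore σ(𝒢) = { ∅, { x₃ }, { x₄ }, { x₆ }, { x₃, x₄ }, { x₃, x₆ }, { x₄, x₆ }, { x₁, x₂, x₅ }, { x₃, x₄, x₆ }, { x₁, x₂, x₃, x₅ }, { x₁, x₂, x₄, x₅ }, { x₁, x₂, x₅, x₆ }, { x₁, x₂, x₃, x₄, x₅ }, { x₁, x₂, x₃, x₅, x₆ }, { x₁, x₂, x₄, x₅, x₆ }, S } (|σ(𝒢)| = 16).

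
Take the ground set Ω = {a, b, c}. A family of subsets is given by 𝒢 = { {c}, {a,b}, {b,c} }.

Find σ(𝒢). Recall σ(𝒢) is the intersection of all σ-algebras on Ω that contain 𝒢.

Start: 𝒢 ∪ {∅, Ω} = { ∅, {c}, {a,b}, {b,c}, Ω }.
Iteration 1. New:
  {a}  = ᶜ of {b,c}
Iteration 2: +1 →
  {a,c}  = {c} ∪ {a}
Iteration 3 adds 1:
  {b}  = ᶜ of {a,c}
Iteration 4: no new sets; the family is a σ-algebra.

|σ(𝒢)| = 8.  σ(𝒢) = { ∅, {a}, {b}, {c}, {a,b}, {a,c}, {b,c}, Ω }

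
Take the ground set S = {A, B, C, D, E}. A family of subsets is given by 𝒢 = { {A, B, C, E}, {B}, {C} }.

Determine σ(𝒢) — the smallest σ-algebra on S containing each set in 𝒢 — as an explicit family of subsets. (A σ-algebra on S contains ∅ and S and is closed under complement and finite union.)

Take S₀ = 𝒢 ∪ {∅, S} = { {}, {B}, {C}, {A, B, C, E}, S }.
Step 1. New:
  {D}  = S∖{A, B, C, E}
  {B, C}  = {C} ∪ {B}
  {A, B, D, E}  = S∖{C}
  {A, C, D, E}  = S∖{B}
Step 2: +4 →
  {B, D}  = {B} ∪ {D}
  {C, D}  = {C} ∪ {D}
  {A, D, E}  = S∖{B, C}
  {B, C, D}  = {B, C} ∪ {D}
Step 3: 3 new —
  {A, E}  = S∖{B, C, D}
  {A, B, E}  = S∖{C, D}
  {A, C, E}  = S∖{B, D}
After Step 4 the family is unchanged; done.

Hence σ(𝒢) has 16 members: { {}, {B}, {C}, {D}, {A, E}, {B, C}, {B, D}, {C, D}, {A, B, E}, {A, C, E}, {A, D, E}, {B, C, D}, {A, B, C, E}, {A, B, D, E}, {A, C, D, E}, S }.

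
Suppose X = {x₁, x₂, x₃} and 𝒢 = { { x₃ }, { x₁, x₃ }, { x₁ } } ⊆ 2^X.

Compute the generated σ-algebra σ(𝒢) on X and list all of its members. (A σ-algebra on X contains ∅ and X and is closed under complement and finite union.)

Seed the family with 𝒢 together with ∅ and X: { {}, { x₁ }, { x₃ }, { x₁, x₃ }, X }.
Pass 1: 3 new —
  { x₂ }  = complement { x₁, x₃ }
  { x₁, x₂ }  = complement { x₃ }
  { x₂, x₃ }  = complement { x₁ }
Pass 2: no new sets; the family is a σ-algebra.

Hence σ(𝒢) has 8 members: { {}, { x₁ }, { x₂ }, { x₃ }, { x₁, x₂ }, { x₁, x₃ }, { x₂, x₃ }, X }.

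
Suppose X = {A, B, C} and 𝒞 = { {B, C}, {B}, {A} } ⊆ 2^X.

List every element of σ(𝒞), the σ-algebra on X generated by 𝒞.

Start: 𝒞 ∪ {∅, X} = { {}, {A}, {B}, {B, C}, X }.
Round 1. New:
  {A, B}  = {B} ∪ {A}
  {A, C}  = {B}ᶜ
  — 7 sets.
Round 2: +1 →
  {C}  = {A, B}ᶜ
  — 8 sets.
Round 3: stable.

|σ(𝒞)| = 8.  σ(𝒞) = { {}, {A}, {B}, {C}, {A, B}, {A, C}, {B, C}, X }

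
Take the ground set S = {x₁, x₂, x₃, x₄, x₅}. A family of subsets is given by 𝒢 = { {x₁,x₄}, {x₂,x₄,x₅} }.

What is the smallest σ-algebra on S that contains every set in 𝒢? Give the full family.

Initial family (4 sets): { {}, {x₁,x₄}, {x₂,x₄,x₅}, S }.
Step 1 (3 new):
  {x₁,x₃}  = complement {x₂,x₄,x₅}
  {x₂,x₃,x₅}  = complement {x₁,x₄}
  {x₁,x₂,x₄,x₅}  = {x₂,x₄,x₅} ∪ {x₁,x₄}
Step 2 adds 4:
  {x₃}  = complement {x₁,x₂,x₄,x₅}
  {x₁,x₃,x₄}  = {x₁,x₄} ∪ {x₁,x₃}
  {x₁,x₂,x₃,x₅}  = {x₂,x₃,x₅} ∪ {x₁,x₃}
  {x₂,x₃,x₄,x₅}  = {x₂,x₃,x₅} ∪ {x₂,x₄,x₅}
Step 3 (3 new):
  {x₁}  = complement {x₂,x₃,x₄,x₅}
  {x₄}  = complement {x₁,x₂,x₃,x₅}
  {x₂,x₅}  = complement {x₁,x₃,x₄}
Step 4: 2 new —
  {x₃,x₄}  = {x₃} ∪ {x₄}
  {x₁,x₂,x₅}  = {x₂,x₅} ∪ {x₁}
Step 5: stable.

Hence σ(𝒢) has 16 members: { {}, {x₁}, {x₃}, {x₄}, {x₁,x₃}, {x₁,x₄}, {x₂,x₅}, {x₃,x₄}, {x₁,x₂,x₅}, {x₁,x₃,x₄}, {x₂,x₃,x₅}, {x₂,x₄,x₅}, {x₁,x₂,x₃,x₅}, {x₁,x₂,x₄,x₅}, {x₂,x₃,x₄,x₅}, S }.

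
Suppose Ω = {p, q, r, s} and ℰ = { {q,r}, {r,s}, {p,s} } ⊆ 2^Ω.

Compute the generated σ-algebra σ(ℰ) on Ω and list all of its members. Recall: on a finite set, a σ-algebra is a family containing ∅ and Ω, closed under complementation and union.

Begin from { {}, {p,s}, {q,r}, {r,s}, Ω } (that is, ℰ plus ∅ and Ω).
Round 1: 3 new —
  {p,q}  = ᶜ of {r,s}
  {p,r,s}  = {r,s} ∪ {p,s}
  {q,r,s}  = {r,s} ∪ {q,r}
Round 2 adds 4:
  {p}  = ᶜ of {q,r,s}
  {q}  = ᶜ of {p,r,s}
  {p,q,r}  = {q,r} ∪ {p,q}
  {p,q,s}  = {p,s} ∪ {p,q}
Round 3. New:
  {r}  = ᶜ of {p,q,s}
  {s}  = ᶜ of {p,q,r}
Round 4. New:
  {p,r}  = {r} ∪ {p}
  {q,s}  = {s} ∪ {q}
Round 5: already closed under ᶜ and ∪.

Hence σ(ℰ) has 16 members: { {}, {p}, {q}, {r}, {s}, {p,q}, {p,r}, {p,s}, {q,r}, {q,s}, {r,s}, {p,q,r}, {p,q,s}, {p,r,s}, {q,r,s}, Ω }.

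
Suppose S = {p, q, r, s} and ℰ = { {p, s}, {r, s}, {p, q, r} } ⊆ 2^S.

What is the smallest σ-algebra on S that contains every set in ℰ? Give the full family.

Seed the family with ℰ together with ∅ and S: { {}, {p, s}, {r, s}, {p, q, r}, S }.
Round 1 adds 4:
  {s}  = S∖{p, q, r}
  {p, q}  = S∖{r, s}
  {q, r}  = S∖{p, s}
  {p, r, s}  = {r, s} ∪ {p, s}
  (now 9)
Round 2: 3 new —
  {q}  = S∖{p, r, s}
  {p, q, s}  = {p, q} ∪ {p, s}
  {q, r, s}  = {r, s} ∪ {q, r}
  (now 12)
Round 3 adds 3:
  {p}  = S∖{q, r, s}
  {r}  = S∖{p, q, s}
  {q, s}  = {s} ∪ {q}
  (now 15)
Round 4. New:
  {p, r}  = S∖{q, s}
  (now 16)
Round 5: stable.

Therefore σ(ℰ) = { {}, {p}, {q}, {r}, {s}, {p, q}, {p, r}, {p, s}, {q, r}, {q, s}, {r, s}, {p, q, r}, {p, q, s}, {p, r, s}, {q, r, s}, S } (|σ(ℰ)| = 16).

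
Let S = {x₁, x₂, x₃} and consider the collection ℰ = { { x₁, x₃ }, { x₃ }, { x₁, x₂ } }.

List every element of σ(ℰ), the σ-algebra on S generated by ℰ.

|σ(ℰ)| = 8.  σ(ℰ) = { {}, { x₁ }, { x₂ }, { x₃ }, { x₁, x₂ }, { x₁, x₃ }, { x₂, x₃ }, S }

Derivation:
Initial family (5 sets): { {}, { x₃ }, { x₁, x₂ }, { x₁, x₃ }, S }.
Round 1: +1 →
  { x₂ }  = complement { x₁, x₃ }
  — 6 sets.
Round 2 (1 new):
  { x₂, x₃ }  = { x₃ } ∪ { x₂ }
  — 7 sets.
Round 3: 1 new —
  { x₁ }  = complement { x₂, x₃ }
  — 8 sets.
Round 4: stable.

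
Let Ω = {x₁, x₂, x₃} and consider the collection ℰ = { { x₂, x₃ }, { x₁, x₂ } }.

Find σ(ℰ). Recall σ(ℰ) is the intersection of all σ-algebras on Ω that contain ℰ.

Seed the family with ℰ together with ∅ and Ω: { {  }, { x₁, x₂ }, { x₂, x₃ }, Ω }.
Step 1 (2 new):
  { x₁ }  = ᶜ of { x₂, x₃ }
  { x₃ }  = ᶜ of { x₁, x₂ }
  — 6 sets.
Step 2: +1 →
  { x₁, x₃ }  = { x₃ } ∪ { x₁ }
  — 7 sets.
Step 3. New:
  { x₂ }  = ᶜ of { x₁, x₃ }
  — 8 sets.
Step 4: already closed under ᶜ and ∪.

|σ(ℰ)| = 8.  σ(ℰ) = { {  }, { x₁ }, { x₂ }, { x₃ }, { x₁, x₂ }, { x₁, x₃ }, { x₂, x₃ }, Ω }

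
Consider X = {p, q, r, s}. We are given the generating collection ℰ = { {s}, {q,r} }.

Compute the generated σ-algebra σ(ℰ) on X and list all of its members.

Start: ℰ ∪ {∅, X} = { {}, {s}, {q,r}, X }.
Pass 1: 3 new —
  {p,s}  = X∖{q,r}
  {p,q,r}  = X∖{s}
  {q,r,s}  = {s} ∪ {q,r}
  — 7 sets.
Pass 2 (1 new):
  {p}  = X∖{q,r,s}
  — 8 sets.
Pass 3: already closed under ᶜ and ∪.

Therefore σ(ℰ) = { {}, {p}, {s}, {p,s}, {q,r}, {p,q,r}, {q,r,s}, X } (|σ(ℰ)| = 8).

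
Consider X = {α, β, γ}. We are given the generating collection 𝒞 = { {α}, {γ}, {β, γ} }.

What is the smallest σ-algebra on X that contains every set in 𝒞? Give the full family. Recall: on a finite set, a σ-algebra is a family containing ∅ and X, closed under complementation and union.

σ(𝒞) (8 sets): { ∅, {α}, {β}, {γ}, {α, β}, {α, γ}, {β, γ}, X }

Derivation:
Start: 𝒞 ∪ {∅, X} = { ∅, {α}, {γ}, {β, γ}, X }.
Pass 1. New:
  {α, β}  = X∖{γ}
  {α, γ}  = {γ} ∪ {α}
  |family| = 7
Pass 2: 1 new —
  {β}  = X∖{α, γ}
  |family| = 8
Pass 3: already closed under ᶜ and ∪.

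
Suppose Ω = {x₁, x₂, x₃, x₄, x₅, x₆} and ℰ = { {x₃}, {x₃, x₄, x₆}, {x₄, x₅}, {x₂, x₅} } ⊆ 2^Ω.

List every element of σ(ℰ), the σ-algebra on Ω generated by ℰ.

σ(ℰ) (64 sets): { {}, {x₁}, {x₂}, {x₃}, {x₄}, {x₅}, {x₆}, {x₁, x₂}, {x₁, x₃}, {x₁, x₄}, {x₁, x₅}, {x₁, x₆}, {x₂, x₃}, {x₂, x₄}, {x₂, x₅}, {x₂, x₆}, {x₃, x₄}, {x₃, x₅}, {x₃, x₆}, {x₄, x₅}, {x₄, x₆}, {x₅, x₆}, {x₁, x₂, x₃}, {x₁, x₂, x₄}, {x₁, x₂, x₅}, {x₁, x₂, x₆}, {x₁, x₃, x₄}, {x₁, x₃, x₅}, {x₁, x₃, x₆}, {x₁, x₄, x₅}, {x₁, x₄, x₆}, {x₁, x₅, x₆}, {x₂, x₃, x₄}, {x₂, x₃, x₅}, {x₂, x₃, x₆}, {x₂, x₄, x₅}, {x₂, x₄, x₆}, {x₂, x₅, x₆}, {x₃, x₄, x₅}, {x₃, x₄, x₆}, {x₃, x₅, x₆}, {x₄, x₅, x₆}, {x₁, x₂, x₃, x₄}, {x₁, x₂, x₃, x₅}, {x₁, x₂, x₃, x₆}, {x₁, x₂, x₄, x₅}, {x₁, x₂, x₄, x₆}, {x₁, x₂, x₅, x₆}, {x₁, x₃, x₄, x₅}, {x₁, x₃, x₄, x₆}, {x₁, x₃, x₅, x₆}, {x₁, x₄, x₅, x₆}, {x₂, x₃, x₄, x₅}, {x₂, x₃, x₄, x₆}, {x₂, x₃, x₅, x₆}, {x₂, x₄, x₅, x₆}, {x₃, x₄, x₅, x₆}, {x₁, x₂, x₃, x₄, x₅}, {x₁, x₂, x₃, x₄, x₆}, {x₁, x₂, x₃, x₅, x₆}, {x₁, x₂, x₄, x₅, x₆}, {x₁, x₃, x₄, x₅, x₆}, {x₂, x₃, x₄, x₅, x₆}, Ω }

Working:
Seed the family with ℰ together with ∅ and Ω: { {}, {x₃}, {x₂, x₅}, {x₄, x₅}, {x₃, x₄, x₆}, Ω }.
Pass 1: 9 new —
  {x₁, x₂, x₅}  = complement {x₃, x₄, x₆}
  {x₂, x₃, x₅}  = {x₃} ∪ {x₂, x₅}
  {x₂, x₄, x₅}  = {x₄, x₅} ∪ {x₂, x₅}
  {x₃, x₄, x₅}  = {x₄, x₅} ∪ {x₃}
  {x₁, x₂, x₃, x₆}  = complement {x₄, x₅}
  {x₁, x₃, x₄, x₆}  = complement {x₂, x₅}
  {x₃, x₄, x₅, x₆}  = {x₄, x₅} ∪ {x₃, x₄, x₆}
  {x₁, x₂, x₄, x₅, x₆}  = complement {x₃}
  {x₂, x₃, x₄, x₅, x₆}  = {x₂, x₅} ∪ {x₃, x₄, x₆}
  |family| = 15
Pass 2: +12 →
  {x₁}  = complement {x₂, x₃, x₄, x₅, x₆}
  {x₁, x₂}  = complement {x₃, x₄, x₅, x₆}
  {x₁, x₂, x₆}  = complement {x₃, x₄, x₅}
  {x₁, x₃, x₆}  = complement {x₂, x₄, x₅}
  {x₁, x₄, x₆}  = complement {x₂, x₃, x₅}
  {x₁, x₂, x₃, x₅}  = {x₃} ∪ {x₁, x₂, x₅}
  {x₁, x₂, x₄, x₅}  = {x₄, x₅} ∪ {x₁, x₂, x₅}
  {x₂, x₃, x₄, x₅}  = {x₂, x₅} ∪ {x₃, x₄, x₅}
  {x₁, x₂, x₃, x₄, x₅}  = {x₃, x₄, x₅} ∪ {x₁, x₂, x₅}
  {x₁, x₂, x₃, x₄, x₆}  = {x₁, x₂, x₃, x₆} ∪ {x₁, x₃, x₄, x₆}
  {x₁, x₂, x₃, x₅, x₆}  = {x₂, x₅} ∪ {x₁, x₂, x₃, x₆}
  {x₁, x₃, x₄, x₅, x₆}  = {x₃, x₄, x₅} ∪ {x₁, x₃, x₄, x₆}
  |family| = 27
Pass 3 (14 new):
  {x₂}  = complement {x₁, x₃, x₄, x₅, x₆}
  {x₄}  = complement {x₁, x₂, x₃, x₅, x₆}
  {x₅}  = complement {x₁, x₂, x₃, x₄, x₆}
  {x₆}  = complement {x₁, x₂, x₃, x₄, x₅}
  {x₁, x₃}  = {x₃} ∪ {x₁}
  {x₁, x₆}  = complement {x₂, x₃, x₄, x₅}
  {x₃, x₆}  = complement {x₁, x₂, x₄, x₅}
  {x₄, x₆}  = complement {x₁, x₂, x₃, x₅}
  {x₁, x₂, x₃}  = {x₁, x₂} ∪ {x₃}
  {x₁, x₄, x₅}  = {x₄, x₅} ∪ {x₁}
  {x₁, x₂, x₄, x₆}  = {x₁, x₄, x₆} ∪ {x₁, x₂}
  {x₁, x₂, x₅, x₆}  = {x₂, x₅} ∪ {x₁, x₂, x₆}
  {x₁, x₃, x₄, x₅}  = {x₃, x₄, x₅} ∪ {x₁}
  {x₁, x₄, x₅, x₆}  = {x₁, x₄, x₆} ∪ {x₄, x₅}
  |family| = 41
Pass 4: +22 →
  {x₁, x₄}  = {x₄} ∪ {x₁}
  {x₁, x₅}  = {x₁} ∪ {x₅}
  {x₂, x₃}  = complement {x₁, x₄, x₅, x₆}
  {x₂, x₄}  = {x₂} ∪ {x₄}
  {x₂, x₆}  = complement {x₁, x₃, x₄, x₅}
  {x₃, x₄}  = complement {x₁, x₂, x₅, x₆}
  {x₃, x₅}  = complement {x₁, x₂, x₄, x₆}
  {x₅, x₆}  = {x₆} ∪ {x₅}
  {x₁, x₂, x₄}  = {x₁, x₂} ∪ {x₄}
  {x₁, x₃, x₄}  = {x₁, x₃} ∪ {x₄}
  {x₁, x₃, x₅}  = {x₁, x₃} ∪ {x₅}
  {x₁, x₅, x₆}  = {x₁, x₆} ∪ {x₅}
  {x₂, x₃, x₆}  = complement {x₁, x₄, x₅}
  {x₂, x₄, x₆}  = {x₂} ∪ {x₄, x₆}
  {x₂, x₅, x₆}  = {x₂, x₅} ∪ {x₆}
  {x₃, x₅, x₆}  = {x₃, x₆} ∪ {x₅}
  {x₄, x₅, x₆}  = complement {x₁, x₂, x₃}
  {x₁, x₂, x₃, x₄}  = {x₁, x₂, x₃} ∪ {x₄}
  {x₁, x₃, x₅, x₆}  = {x₁, x₃, x₆} ∪ {x₅}
  {x₂, x₃, x₄, x₆}  = {x₂} ∪ {x₃, x₄, x₆}
  {x₂, x₃, x₅, x₆}  = {x₃, x₆} ∪ {x₂, x₅}
  {x₂, x₄, x₅, x₆}  = complement {x₁, x₃}
  |family| = 63
Pass 5: 1 new —
  {x₂, x₃, x₄}  = complement {x₁, x₅, x₆}
  |family| = 64
Pass 6: closed — nothing new.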